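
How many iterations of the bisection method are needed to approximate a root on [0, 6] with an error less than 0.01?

We need (b-a)/2^n ≤ 0.01
(6 - 0)/2^n ≤ 0.01
6/2^n ≤ 0.01
2^n ≥ 600
n ≥ log₂(600) = 9.23
n ≥ 10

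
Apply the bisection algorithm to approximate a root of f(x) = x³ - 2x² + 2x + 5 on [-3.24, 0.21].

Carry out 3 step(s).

f(x) = x³ - 2x² + 2x + 5
Initial interval: [-3.24, 0.21]

Iteration 1:
  c_1 = (-3.240000 + 0.210000)/2 = -1.515000
  f(c_1) = f(-1.515000) = -6.097716
  f(a) × f(c) ≥ 0, new interval: [-1.515000, 0.210000]
Iteration 2:
  c_2 = (-1.515000 + 0.210000)/2 = -0.652500
  f(c_2) = f(-0.652500) = 2.565682
  f(a) × f(c) < 0, new interval: [-1.515000, -0.652500]
Iteration 3:
  c_3 = (-1.515000 + (-0.652500))/2 = -1.083750
  f(c_3) = f(-1.083750) = -0.789408
  f(a) × f(c) ≥ 0, new interval: [-1.083750, -0.652500]

After 3 iteration(s), the approximation is c_3 = -1.083750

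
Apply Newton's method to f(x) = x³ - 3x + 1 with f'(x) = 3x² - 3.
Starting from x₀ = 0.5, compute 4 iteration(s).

f(x) = x³ - 3x + 1
f'(x) = 3x² - 3
x₀ = 0.5

Newton-Raphson formula: x_{n+1} = x_n - f(x_n)/f'(x_n)

Iteration 1:
  f(0.500000) = -0.375000
  f'(0.500000) = -2.250000
  x_1 = 0.500000 - (-0.375000)/(-2.250000) = 0.333333
Iteration 2:
  f(0.333333) = 0.037037
  f'(0.333333) = -2.666667
  x_2 = 0.333333 - 0.037037/(-2.666667) = 0.347222
Iteration 3:
  f(0.347222) = 0.000196
  f'(0.347222) = -2.638310
  x_3 = 0.347222 - 0.000196/(-2.638310) = 0.347296
Iteration 4:
  f(0.347296) = 0.000000
  f'(0.347296) = -2.638156
  x_4 = 0.347296 - 0.000000/(-2.638156) = 0.347296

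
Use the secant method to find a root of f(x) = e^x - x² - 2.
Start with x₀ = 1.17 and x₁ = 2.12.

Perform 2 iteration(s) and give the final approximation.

f(x) = e^x - x² - 2
x₀ = 1.17, x₁ = 2.12

Secant formula: x_{n+1} = x_n - f(x_n)(x_n - x_{n-1})/(f(x_n) - f(x_{n-1}))

Iteration 1:
  f(1.170000) = -0.146907
  f(2.120000) = 1.836737
  x_2 = 2.120000 - 1.836737×(2.120000 - 1.170000)/(1.836737 - (-0.146907))
       = 1.240356
Iteration 2:
  f(2.120000) = 1.836737
  f(1.240356) = -0.081639
  x_3 = 1.240356 - (-0.081639)×(1.240356 - 2.120000)/(-0.081639 - 1.836737)
       = 1.277791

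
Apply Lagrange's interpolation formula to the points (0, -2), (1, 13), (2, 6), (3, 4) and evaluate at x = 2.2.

Lagrange interpolation formula:
P(x) = Σ yᵢ × Lᵢ(x)
where Lᵢ(x) = Π_{j≠i} (x - xⱼ)/(xᵢ - xⱼ)

L_0(2.2) = (2.2 - 1)/(0 - 1) × (2.2 - 2)/(0 - 2) × (2.2 - 3)/(0 - 3) = 0.032000
L_1(2.2) = (2.2 - 0)/(1 - 0) × (2.2 - 2)/(1 - 2) × (2.2 - 3)/(1 - 3) = -0.176000
L_2(2.2) = (2.2 - 0)/(2 - 0) × (2.2 - 1)/(2 - 1) × (2.2 - 3)/(2 - 3) = 1.056000
L_3(2.2) = (2.2 - 0)/(3 - 0) × (2.2 - 1)/(3 - 1) × (2.2 - 2)/(3 - 2) = 0.088000

P(2.2) = (-2)×L_0(2.2) + 13×L_1(2.2) + 6×L_2(2.2) + 4×L_3(2.2)
P(2.2) = 4.336000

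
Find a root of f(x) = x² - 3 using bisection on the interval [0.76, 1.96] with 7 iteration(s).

f(x) = x² - 3
Initial interval: [0.76, 1.96]

Iteration 1:
  c_1 = (0.760000 + 1.960000)/2 = 1.360000
  f(c_1) = f(1.360000) = -1.150400
  f(a) × f(c) ≥ 0, new interval: [1.360000, 1.960000]
Iteration 2:
  c_2 = (1.360000 + 1.960000)/2 = 1.660000
  f(c_2) = f(1.660000) = -0.244400
  f(a) × f(c) ≥ 0, new interval: [1.660000, 1.960000]
Iteration 3:
  c_3 = (1.660000 + 1.960000)/2 = 1.810000
  f(c_3) = f(1.810000) = 0.276100
  f(a) × f(c) < 0, new interval: [1.660000, 1.810000]
Iteration 4:
  c_4 = (1.660000 + 1.810000)/2 = 1.735000
  f(c_4) = f(1.735000) = 0.010225
  f(a) × f(c) < 0, new interval: [1.660000, 1.735000]
Iteration 5:
  c_5 = (1.660000 + 1.735000)/2 = 1.697500
  f(c_5) = f(1.697500) = -0.118494
  f(a) × f(c) ≥ 0, new interval: [1.697500, 1.735000]
Iteration 6:
  c_6 = (1.697500 + 1.735000)/2 = 1.716250
  f(c_6) = f(1.716250) = -0.054486
  f(a) × f(c) ≥ 0, new interval: [1.716250, 1.735000]
Iteration 7:
  c_7 = (1.716250 + 1.735000)/2 = 1.725625
  f(c_7) = f(1.725625) = -0.022218
  f(a) × f(c) ≥ 0, new interval: [1.725625, 1.735000]

After 7 iteration(s), the approximation is c_7 = 1.725625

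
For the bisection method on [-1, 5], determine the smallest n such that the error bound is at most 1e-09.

We need (b-a)/2^n ≤ 1e-09
(5 - (-1))/2^n ≤ 1e-09
6/2^n ≤ 1e-09
2^n ≥ 6000000000
n ≥ log₂(6000000000) = 32.48
n ≥ 33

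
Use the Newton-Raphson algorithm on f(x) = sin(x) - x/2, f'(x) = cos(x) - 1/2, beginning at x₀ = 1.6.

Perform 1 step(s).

f(x) = sin(x) - x/2
f'(x) = cos(x) - 1/2
x₀ = 1.6

Newton-Raphson formula: x_{n+1} = x_n - f(x_n)/f'(x_n)

Iteration 1:
  f(1.600000) = 0.199574
  f'(1.600000) = -0.529200
  x_1 = 1.600000 - 0.199574/(-0.529200) = 1.977124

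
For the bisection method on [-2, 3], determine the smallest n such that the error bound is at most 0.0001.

We need (b-a)/2^n ≤ 0.0001
(3 - (-2))/2^n ≤ 0.0001
5/2^n ≤ 0.0001
2^n ≥ 50000
n ≥ log₂(50000) = 15.61
n ≥ 16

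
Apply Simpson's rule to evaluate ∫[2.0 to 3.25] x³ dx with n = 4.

f(x) = x³
a = 2.0, b = 3.25, n = 4
h = (b - a)/n = 0.312500

Simpson's rule: (h/3)[f(x₀) + 4f(x₁) + 2f(x₂) + ... + f(xₙ)]

x_0 = 2.0000, f(x_0) = 8.000000, coefficient = 1
x_1 = 2.3125, f(x_1) = 12.366455, coefficient = 4
x_2 = 2.6250, f(x_2) = 18.087891, coefficient = 2
x_3 = 2.9375, f(x_3) = 25.347412, coefficient = 4
x_4 = 3.2500, f(x_4) = 34.328125, coefficient = 1

I ≈ (0.312500/3) × 229.359375 = 23.891602
Exact value: 23.891602
Error: 0.000000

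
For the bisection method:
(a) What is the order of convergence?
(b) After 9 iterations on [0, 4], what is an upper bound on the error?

(a) Bisection has linear (order 1) convergence; the error is halved each step.

(b) Error bound = (b-a)/2^n = (4 - 0)/2^{9}
    = 4/2^{9}

(a) 1 (linear); (b) error ≤ 7.81e-03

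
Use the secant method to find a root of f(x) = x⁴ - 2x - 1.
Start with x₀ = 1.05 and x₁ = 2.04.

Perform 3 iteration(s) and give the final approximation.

f(x) = x⁴ - 2x - 1
x₀ = 1.05, x₁ = 2.04

Secant formula: x_{n+1} = x_n - f(x_n)(x_n - x_{n-1})/(f(x_n) - f(x_{n-1}))

Iteration 1:
  f(1.050000) = -1.884494
  f(2.040000) = 12.238915
  x_2 = 2.040000 - 12.238915×(2.040000 - 1.050000)/(12.238915 - (-1.884494))
       = 1.182096
Iteration 2:
  f(2.040000) = 12.238915
  f(1.182096) = -1.411601
  x_3 = 1.182096 - (-1.411601)×(1.182096 - 2.040000)/(-1.411601 - 12.238915)
       = 1.270812
Iteration 3:
  f(1.182096) = -1.411601
  f(1.270812) = -0.933517
  x_4 = 1.270812 - (-0.933517)×(1.270812 - 1.182096)/(-0.933517 - (-1.411601))
       = 1.444041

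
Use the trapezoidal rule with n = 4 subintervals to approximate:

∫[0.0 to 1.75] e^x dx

f(x) = e^x
a = 0.0, b = 1.75, n = 4
h = (b - a)/n = 0.437500

Trapezoidal rule: (h/2)[f(x₀) + 2f(x₁) + 2f(x₂) + ... + f(xₙ)]

x_0 = 0.0000, f(x_0) = 1.000000, coefficient = 1
x_1 = 0.4375, f(x_1) = 1.548830, coefficient = 2
x_2 = 0.8750, f(x_2) = 2.398875, coefficient = 2
x_3 = 1.3125, f(x_3) = 3.715451, coefficient = 2
x_4 = 1.7500, f(x_4) = 5.754603, coefficient = 1

I ≈ (0.437500/2) × 22.080915 = 4.830200
Exact value: 4.754603
Error: 0.075598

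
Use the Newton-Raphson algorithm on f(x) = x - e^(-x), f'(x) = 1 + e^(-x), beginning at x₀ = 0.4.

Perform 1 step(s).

f(x) = x - e^(-x)
f'(x) = 1 + e^(-x)
x₀ = 0.4

Newton-Raphson formula: x_{n+1} = x_n - f(x_n)/f'(x_n)

Iteration 1:
  f(0.400000) = -0.270320
  f'(0.400000) = 1.670320
  x_1 = 0.400000 - (-0.270320)/1.670320 = 0.561837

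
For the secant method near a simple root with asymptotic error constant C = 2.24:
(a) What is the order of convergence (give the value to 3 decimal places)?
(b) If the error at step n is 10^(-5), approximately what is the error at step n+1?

(a) Secant method has superlinear convergence with order φ = (1+√5)/2 ≈ 1.618.
    This means |e_{n+1}| ≈ C|e_n|^1.618.

(b) With |e_n| = 10^(-5) and C = 2.24:
    |e_{n+1}| ≈ 2.24 × (10^(-5))^1.618 = 2.24 × 10^(-8.09)

(a) ≈ 1.618 (golden ratio); (b) |e_{n+1}| ≈ 1.820e-08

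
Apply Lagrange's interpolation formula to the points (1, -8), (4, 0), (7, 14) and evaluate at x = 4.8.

Lagrange interpolation formula:
P(x) = Σ yᵢ × Lᵢ(x)
where Lᵢ(x) = Π_{j≠i} (x - xⱼ)/(xᵢ - xⱼ)

L_0(4.8) = (4.8 - 4)/(1 - 4) × (4.8 - 7)/(1 - 7) = -0.097778
L_1(4.8) = (4.8 - 1)/(4 - 1) × (4.8 - 7)/(4 - 7) = 0.928889
L_2(4.8) = (4.8 - 1)/(7 - 1) × (4.8 - 4)/(7 - 4) = 0.168889

P(4.8) = (-8)×L_0(4.8) + 0×L_1(4.8) + 14×L_2(4.8)
P(4.8) = 3.146667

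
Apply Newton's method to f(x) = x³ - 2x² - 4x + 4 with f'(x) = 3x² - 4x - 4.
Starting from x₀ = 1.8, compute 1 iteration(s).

f(x) = x³ - 2x² - 4x + 4
f'(x) = 3x² - 4x - 4
x₀ = 1.8

Newton-Raphson formula: x_{n+1} = x_n - f(x_n)/f'(x_n)

Iteration 1:
  f(1.800000) = -3.848000
  f'(1.800000) = -1.480000
  x_1 = 1.800000 - (-3.848000)/(-1.480000) = -0.800000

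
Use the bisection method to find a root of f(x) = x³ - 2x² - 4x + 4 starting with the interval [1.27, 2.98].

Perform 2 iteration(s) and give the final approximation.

f(x) = x³ - 2x² - 4x + 4
Initial interval: [1.27, 2.98]

Iteration 1:
  c_1 = (1.270000 + 2.980000)/2 = 2.125000
  f(c_1) = f(2.125000) = -3.935547
  f(a) × f(c) ≥ 0, new interval: [2.125000, 2.980000]
Iteration 2:
  c_2 = (2.125000 + 2.980000)/2 = 2.552500
  f(c_2) = f(2.552500) = -2.610321
  f(a) × f(c) ≥ 0, new interval: [2.552500, 2.980000]

After 2 iteration(s), the approximation is c_2 = 2.552500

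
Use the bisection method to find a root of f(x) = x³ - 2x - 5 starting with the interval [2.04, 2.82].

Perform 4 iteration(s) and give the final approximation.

f(x) = x³ - 2x - 5
Initial interval: [2.04, 2.82]

Iteration 1:
  c_1 = (2.040000 + 2.820000)/2 = 2.430000
  f(c_1) = f(2.430000) = 4.488907
  f(a) × f(c) < 0, new interval: [2.040000, 2.430000]
Iteration 2:
  c_2 = (2.040000 + 2.430000)/2 = 2.235000
  f(c_2) = f(2.235000) = 1.694328
  f(a) × f(c) < 0, new interval: [2.040000, 2.235000]
Iteration 3:
  c_3 = (2.040000 + 2.235000)/2 = 2.137500
  f(c_3) = f(2.137500) = 0.491037
  f(a) × f(c) < 0, new interval: [2.040000, 2.137500]
Iteration 4:
  c_4 = (2.040000 + 2.137500)/2 = 2.088750
  f(c_4) = f(2.088750) = -0.064542
  f(a) × f(c) ≥ 0, new interval: [2.088750, 2.137500]

After 4 iteration(s), the approximation is c_4 = 2.088750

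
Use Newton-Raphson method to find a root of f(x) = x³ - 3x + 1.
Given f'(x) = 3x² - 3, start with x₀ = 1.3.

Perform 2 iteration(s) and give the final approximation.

f(x) = x³ - 3x + 1
f'(x) = 3x² - 3
x₀ = 1.3

Newton-Raphson formula: x_{n+1} = x_n - f(x_n)/f'(x_n)

Iteration 1:
  f(1.300000) = -0.703000
  f'(1.300000) = 2.070000
  x_1 = 1.300000 - (-0.703000)/2.070000 = 1.639614
Iteration 2:
  f(1.639614) = 0.488986
  f'(1.639614) = 5.064998
  x_2 = 1.639614 - 0.488986/5.064998 = 1.543071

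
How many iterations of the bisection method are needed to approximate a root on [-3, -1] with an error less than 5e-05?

We need (b-a)/2^n ≤ 5e-05
(-1 - (-3))/2^n ≤ 5e-05
2/2^n ≤ 5e-05
2^n ≥ 40000
n ≥ log₂(40000) = 15.29
n ≥ 16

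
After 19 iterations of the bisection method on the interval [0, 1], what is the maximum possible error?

Bisection error bound: |error| ≤ (b-a)/2^n
|error| ≤ (1 - 0)/2^19 = 1/2^19
|error| ≤ 0.0000019073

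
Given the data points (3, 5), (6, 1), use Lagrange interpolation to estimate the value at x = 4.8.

Lagrange interpolation formula:
P(x) = Σ yᵢ × Lᵢ(x)
where Lᵢ(x) = Π_{j≠i} (x - xⱼ)/(xᵢ - xⱼ)

L_0(4.8) = (4.8 - 6)/(3 - 6) = 0.400000
L_1(4.8) = (4.8 - 3)/(6 - 3) = 0.600000

P(4.8) = 5×L_0(4.8) + 1×L_1(4.8)
P(4.8) = 2.600000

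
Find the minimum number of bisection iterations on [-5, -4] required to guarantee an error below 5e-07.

We need (b-a)/2^n ≤ 5e-07
(-4 - (-5))/2^n ≤ 5e-07
1/2^n ≤ 5e-07
2^n ≥ 2000000
n ≥ log₂(2000000) = 20.93
n ≥ 21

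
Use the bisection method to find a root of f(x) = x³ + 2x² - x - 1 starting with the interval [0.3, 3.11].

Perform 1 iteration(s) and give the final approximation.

f(x) = x³ + 2x² - x - 1
Initial interval: [0.3, 3.11]

Iteration 1:
  c_1 = (0.300000 + 3.110000)/2 = 1.705000
  f(c_1) = f(1.705000) = 8.065528
  f(a) × f(c) < 0, new interval: [0.300000, 1.705000]

After 1 iteration(s), the approximation is c_1 = 1.705000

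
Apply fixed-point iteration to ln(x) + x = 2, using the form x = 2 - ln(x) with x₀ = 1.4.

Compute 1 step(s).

Equation: ln(x) + x = 2
Fixed-point form: x = 2 - ln(x)
x₀ = 1.4

x_1 = g(1.400000) = 1.663528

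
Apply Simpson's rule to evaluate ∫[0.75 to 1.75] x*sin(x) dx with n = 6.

f(x) = x*sin(x)
a = 0.75, b = 1.75, n = 6
h = (b - a)/n = 0.166667

Simpson's rule: (h/3)[f(x₀) + 4f(x₁) + 2f(x₂) + ... + f(xₙ)]

x_0 = 0.7500, f(x_0) = 0.511229, coefficient = 1
x_1 = 0.9167, f(x_1) = 0.727446, coefficient = 4
x_2 = 1.0833, f(x_2) = 0.957151, coefficient = 2
x_3 = 1.2500, f(x_3) = 1.186231, coefficient = 4
x_4 = 1.4167, f(x_4) = 1.399873, coefficient = 2
x_5 = 1.5833, f(x_5) = 1.583209, coefficient = 4
x_6 = 1.7500, f(x_6) = 1.721975, coefficient = 1

I ≈ (0.166667/3) × 20.934796 = 1.163044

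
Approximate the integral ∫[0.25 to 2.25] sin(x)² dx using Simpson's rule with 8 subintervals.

f(x) = sin(x)²
a = 0.25, b = 2.25, n = 8
h = (b - a)/n = 0.250000

Simpson's rule: (h/3)[f(x₀) + 4f(x₁) + 2f(x₂) + ... + f(xₙ)]

x_0 = 0.2500, f(x_0) = 0.061209, coefficient = 1
x_1 = 0.5000, f(x_1) = 0.229849, coefficient = 4
x_2 = 0.7500, f(x_2) = 0.464631, coefficient = 2
x_3 = 1.0000, f(x_3) = 0.708073, coefficient = 4
x_4 = 1.2500, f(x_4) = 0.900572, coefficient = 2
x_5 = 1.5000, f(x_5) = 0.994996, coefficient = 4
x_6 = 1.7500, f(x_6) = 0.968228, coefficient = 2
x_7 = 2.0000, f(x_7) = 0.826822, coefficient = 4
x_8 = 2.2500, f(x_8) = 0.605398, coefficient = 1

I ≈ (0.250000/3) × 16.372431 = 1.364369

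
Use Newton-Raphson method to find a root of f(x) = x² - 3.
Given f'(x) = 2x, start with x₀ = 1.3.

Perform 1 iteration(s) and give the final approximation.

f(x) = x² - 3
f'(x) = 2x
x₀ = 1.3

Newton-Raphson formula: x_{n+1} = x_n - f(x_n)/f'(x_n)

Iteration 1:
  f(1.300000) = -1.310000
  f'(1.300000) = 2.600000
  x_1 = 1.300000 - (-1.310000)/2.600000 = 1.803846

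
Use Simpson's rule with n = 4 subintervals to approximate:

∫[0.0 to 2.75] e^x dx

f(x) = e^x
a = 0.0, b = 2.75, n = 4
h = (b - a)/n = 0.687500

Simpson's rule: (h/3)[f(x₀) + 4f(x₁) + 2f(x₂) + ... + f(xₙ)]

x_0 = 0.0000, f(x_0) = 1.000000, coefficient = 1
x_1 = 0.6875, f(x_1) = 1.988737, coefficient = 4
x_2 = 1.3750, f(x_2) = 3.955077, coefficient = 2
x_3 = 2.0625, f(x_3) = 7.865609, coefficient = 4
x_4 = 2.7500, f(x_4) = 15.642632, coefficient = 1

I ≈ (0.687500/3) × 63.970172 = 14.659831
Exact value: 14.642632
Error: 0.017199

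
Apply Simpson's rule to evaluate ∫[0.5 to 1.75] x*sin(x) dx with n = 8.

f(x) = x*sin(x)
a = 0.5, b = 1.75, n = 8
h = (b - a)/n = 0.156250

Simpson's rule: (h/3)[f(x₀) + 4f(x₁) + 2f(x₂) + ... + f(xₙ)]

x_0 = 0.5000, f(x_0) = 0.239713, coefficient = 1
x_1 = 0.6562, f(x_1) = 0.400411, coefficient = 4
x_2 = 0.8125, f(x_2) = 0.589882, coefficient = 2
x_3 = 0.9688, f(x_3) = 0.798423, coefficient = 4
x_4 = 1.1250, f(x_4) = 1.015051, coefficient = 2
x_5 = 1.2812, f(x_5) = 1.227916, coefficient = 4
x_6 = 1.4375, f(x_6) = 1.424748, coefficient = 2
x_7 = 1.5938, f(x_7) = 1.593330, coefficient = 4
x_8 = 1.7500, f(x_8) = 1.721975, coefficient = 1

I ≈ (0.156250/3) × 24.101371 = 1.255280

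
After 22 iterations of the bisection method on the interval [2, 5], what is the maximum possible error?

Bisection error bound: |error| ≤ (b-a)/2^n
|error| ≤ (5 - 2)/2^22 = 3/2^22
|error| ≤ 0.0000007153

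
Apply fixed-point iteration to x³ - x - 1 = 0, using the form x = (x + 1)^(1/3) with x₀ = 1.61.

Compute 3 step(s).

Equation: x³ - x - 1 = 0
Fixed-point form: x = (x + 1)^(1/3)
x₀ = 1.61

x_1 = g(1.610000) = 1.376830
x_2 = g(1.376830) = 1.334543
x_3 = g(1.334543) = 1.326582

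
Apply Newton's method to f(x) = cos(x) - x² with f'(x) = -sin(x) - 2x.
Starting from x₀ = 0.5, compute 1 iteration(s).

f(x) = cos(x) - x²
f'(x) = -sin(x) - 2x
x₀ = 0.5

Newton-Raphson formula: x_{n+1} = x_n - f(x_n)/f'(x_n)

Iteration 1:
  f(0.500000) = 0.627583
  f'(0.500000) = -1.479426
  x_1 = 0.500000 - 0.627583/(-1.479426) = 0.924207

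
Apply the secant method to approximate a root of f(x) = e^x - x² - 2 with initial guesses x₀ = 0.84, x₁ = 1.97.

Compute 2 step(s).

f(x) = e^x - x² - 2
x₀ = 0.84, x₁ = 1.97

Secant formula: x_{n+1} = x_n - f(x_n)(x_n - x_{n-1})/(f(x_n) - f(x_{n-1}))

Iteration 1:
  f(0.840000) = -0.389233
  f(1.970000) = 1.289776
  x_2 = 1.970000 - 1.289776×(1.970000 - 0.840000)/(1.289776 - (-0.389233))
       = 1.101960
Iteration 2:
  f(1.970000) = 1.289776
  f(1.101960) = -0.204256
  x_3 = 1.101960 - (-0.204256)×(1.101960 - 1.970000)/(-0.204256 - 1.289776)
       = 1.220634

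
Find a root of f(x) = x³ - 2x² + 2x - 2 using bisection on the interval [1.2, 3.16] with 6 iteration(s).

f(x) = x³ - 2x² + 2x - 2
Initial interval: [1.2, 3.16]

Iteration 1:
  c_1 = (1.200000 + 3.160000)/2 = 2.180000
  f(c_1) = f(2.180000) = 3.215432
  f(a) × f(c) < 0, new interval: [1.200000, 2.180000]
Iteration 2:
  c_2 = (1.200000 + 2.180000)/2 = 1.690000
  f(c_2) = f(1.690000) = 0.494609
  f(a) × f(c) < 0, new interval: [1.200000, 1.690000]
Iteration 3:
  c_3 = (1.200000 + 1.690000)/2 = 1.445000
  f(c_3) = f(1.445000) = -0.268854
  f(a) × f(c) ≥ 0, new interval: [1.445000, 1.690000]
Iteration 4:
  c_4 = (1.445000 + 1.690000)/2 = 1.567500
  f(c_4) = f(1.567500) = 0.072323
  f(a) × f(c) < 0, new interval: [1.445000, 1.567500]
Iteration 5:
  c_5 = (1.445000 + 1.567500)/2 = 1.506250
  f(c_5) = f(1.506250) = -0.107715
  f(a) × f(c) ≥ 0, new interval: [1.506250, 1.567500]
Iteration 6:
  c_6 = (1.506250 + 1.567500)/2 = 1.536875
  f(c_6) = f(1.536875) = -0.020144
  f(a) × f(c) ≥ 0, new interval: [1.536875, 1.567500]

After 6 iteration(s), the approximation is c_6 = 1.536875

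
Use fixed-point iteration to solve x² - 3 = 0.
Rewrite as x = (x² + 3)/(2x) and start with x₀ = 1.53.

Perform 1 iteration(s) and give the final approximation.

Equation: x² - 3 = 0
Fixed-point form: x = (x² + 3)/(2x)
x₀ = 1.53

x_1 = g(1.530000) = 1.745392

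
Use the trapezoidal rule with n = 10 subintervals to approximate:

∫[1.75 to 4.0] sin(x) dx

f(x) = sin(x)
a = 1.75, b = 4.0, n = 10
h = (b - a)/n = 0.225000

Trapezoidal rule: (h/2)[f(x₀) + 2f(x₁) + 2f(x₂) + ... + f(xₙ)]

x_0 = 1.7500, f(x_0) = 0.983986, coefficient = 1
x_1 = 1.9750, f(x_1) = 0.919416, coefficient = 2
x_2 = 2.2000, f(x_2) = 0.808496, coefficient = 2
x_3 = 2.4250, f(x_3) = 0.656819, coefficient = 2
x_4 = 2.6500, f(x_4) = 0.472031, coefficient = 2
x_5 = 2.8750, f(x_5) = 0.263446, coefficient = 2
x_6 = 3.1000, f(x_6) = 0.041581, coefficient = 2
x_7 = 3.3250, f(x_7) = -0.182381, coefficient = 2
x_8 = 3.5500, f(x_8) = -0.397148, coefficient = 2
x_9 = 3.7750, f(x_9) = -0.591895, coefficient = 2
x_10 = 4.0000, f(x_10) = -0.756802, coefficient = 1

I ≈ (0.225000/2) × 4.207914 = 0.473390
Exact value: 0.475398
Error: 0.002007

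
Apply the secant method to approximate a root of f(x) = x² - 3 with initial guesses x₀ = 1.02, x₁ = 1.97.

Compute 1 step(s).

f(x) = x² - 3
x₀ = 1.02, x₁ = 1.97

Secant formula: x_{n+1} = x_n - f(x_n)(x_n - x_{n-1})/(f(x_n) - f(x_{n-1}))

Iteration 1:
  f(1.020000) = -1.959600
  f(1.970000) = 0.880900
  x_2 = 1.970000 - 0.880900×(1.970000 - 1.020000)/(0.880900 - (-1.959600))
       = 1.675385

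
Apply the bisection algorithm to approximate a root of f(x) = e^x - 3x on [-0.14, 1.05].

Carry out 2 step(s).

f(x) = e^x - 3x
Initial interval: [-0.14, 1.05]

Iteration 1:
  c_1 = (-0.140000 + 1.050000)/2 = 0.455000
  f(c_1) = f(0.455000) = 0.211173
  f(a) × f(c) ≥ 0, new interval: [0.455000, 1.050000]
Iteration 2:
  c_2 = (0.455000 + 1.050000)/2 = 0.752500
  f(c_2) = f(0.752500) = -0.135201
  f(a) × f(c) < 0, new interval: [0.455000, 0.752500]

After 2 iteration(s), the approximation is c_2 = 0.752500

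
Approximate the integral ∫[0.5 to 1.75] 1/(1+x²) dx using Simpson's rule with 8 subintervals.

f(x) = 1/(1+x²)
a = 0.5, b = 1.75, n = 8
h = (b - a)/n = 0.156250

Simpson's rule: (h/3)[f(x₀) + 4f(x₁) + 2f(x₂) + ... + f(xₙ)]

x_0 = 0.5000, f(x_0) = 0.800000, coefficient = 1
x_1 = 0.6562, f(x_1) = 0.698976, coefficient = 4
x_2 = 0.8125, f(x_2) = 0.602353, coefficient = 2
x_3 = 0.9688, f(x_3) = 0.515869, coefficient = 4
x_4 = 1.1250, f(x_4) = 0.441379, coefficient = 2
x_5 = 1.2812, f(x_5) = 0.378558, coefficient = 4
x_6 = 1.4375, f(x_6) = 0.326115, coefficient = 2
x_7 = 1.5938, f(x_7) = 0.282483, coefficient = 4
x_8 = 1.7500, f(x_8) = 0.246154, coefficient = 1

I ≈ (0.156250/3) × 11.289392 = 0.587989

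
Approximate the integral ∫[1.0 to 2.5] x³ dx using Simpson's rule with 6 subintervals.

f(x) = x³
a = 1.0, b = 2.5, n = 6
h = (b - a)/n = 0.250000

Simpson's rule: (h/3)[f(x₀) + 4f(x₁) + 2f(x₂) + ... + f(xₙ)]

x_0 = 1.0000, f(x_0) = 1.000000, coefficient = 1
x_1 = 1.2500, f(x_1) = 1.953125, coefficient = 4
x_2 = 1.5000, f(x_2) = 3.375000, coefficient = 2
x_3 = 1.7500, f(x_3) = 5.359375, coefficient = 4
x_4 = 2.0000, f(x_4) = 8.000000, coefficient = 2
x_5 = 2.2500, f(x_5) = 11.390625, coefficient = 4
x_6 = 2.5000, f(x_6) = 15.625000, coefficient = 1

I ≈ (0.250000/3) × 114.187500 = 9.515625
Exact value: 9.515625
Error: 0.000000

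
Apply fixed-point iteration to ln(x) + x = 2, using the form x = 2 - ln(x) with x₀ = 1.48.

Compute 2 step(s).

Equation: ln(x) + x = 2
Fixed-point form: x = 2 - ln(x)
x₀ = 1.48

x_1 = g(1.480000) = 1.607958
x_2 = g(1.607958) = 1.525035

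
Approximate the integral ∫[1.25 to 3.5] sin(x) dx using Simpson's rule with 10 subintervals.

f(x) = sin(x)
a = 1.25, b = 3.5, n = 10
h = (b - a)/n = 0.225000

Simpson's rule: (h/3)[f(x₀) + 4f(x₁) + 2f(x₂) + ... + f(xₙ)]

x_0 = 1.2500, f(x_0) = 0.948985, coefficient = 1
x_1 = 1.4750, f(x_1) = 0.995415, coefficient = 4
x_2 = 1.7000, f(x_2) = 0.991665, coefficient = 2
x_3 = 1.9250, f(x_3) = 0.937923, coefficient = 4
x_4 = 2.1500, f(x_4) = 0.836899, coefficient = 2
x_5 = 2.3750, f(x_5) = 0.693685, coefficient = 4
x_6 = 2.6000, f(x_6) = 0.515501, coefficient = 2
x_7 = 2.8250, f(x_7) = 0.311330, coefficient = 4
x_8 = 3.0500, f(x_8) = 0.091465, coefficient = 2
x_9 = 3.2750, f(x_9) = -0.133012, coefficient = 4
x_10 = 3.5000, f(x_10) = -0.350783, coefficient = 1

I ≈ (0.225000/3) × 16.690626 = 1.251797
Exact value: 1.251779
Error: 0.000018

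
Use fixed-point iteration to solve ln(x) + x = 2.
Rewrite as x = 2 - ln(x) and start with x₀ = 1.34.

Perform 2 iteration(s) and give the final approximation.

Equation: ln(x) + x = 2
Fixed-point form: x = 2 - ln(x)
x₀ = 1.34

x_1 = g(1.340000) = 1.707330
x_2 = g(1.707330) = 1.465069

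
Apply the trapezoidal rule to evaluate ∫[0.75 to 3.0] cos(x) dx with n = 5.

f(x) = cos(x)
a = 0.75, b = 3.0, n = 5
h = (b - a)/n = 0.450000

Trapezoidal rule: (h/2)[f(x₀) + 2f(x₁) + 2f(x₂) + ... + f(xₙ)]

x_0 = 0.7500, f(x_0) = 0.731689, coefficient = 1
x_1 = 1.2000, f(x_1) = 0.362358, coefficient = 2
x_2 = 1.6500, f(x_2) = -0.079121, coefficient = 2
x_3 = 2.1000, f(x_3) = -0.504846, coefficient = 2
x_4 = 2.5500, f(x_4) = -0.830054, coefficient = 2
x_5 = 3.0000, f(x_5) = -0.989992, coefficient = 1

I ≈ (0.450000/2) × -2.361629 = -0.531367
Exact value: -0.540519
Error: 0.009152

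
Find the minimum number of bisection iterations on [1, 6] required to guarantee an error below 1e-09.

We need (b-a)/2^n ≤ 1e-09
(6 - 1)/2^n ≤ 1e-09
5/2^n ≤ 1e-09
2^n ≥ 5000000000
n ≥ log₂(5000000000) = 32.22
n ≥ 33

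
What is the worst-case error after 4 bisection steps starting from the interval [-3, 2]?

Bisection error bound: |error| ≤ (b-a)/2^n
|error| ≤ (2 - (-3))/2^4 = 5/2^4
|error| ≤ 0.3125000000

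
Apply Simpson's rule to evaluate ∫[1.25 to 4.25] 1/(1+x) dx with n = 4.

f(x) = 1/(1+x)
a = 1.25, b = 4.25, n = 4
h = (b - a)/n = 0.750000

Simpson's rule: (h/3)[f(x₀) + 4f(x₁) + 2f(x₂) + ... + f(xₙ)]

x_0 = 1.2500, f(x_0) = 0.444444, coefficient = 1
x_1 = 2.0000, f(x_1) = 0.333333, coefficient = 4
x_2 = 2.7500, f(x_2) = 0.266667, coefficient = 2
x_3 = 3.5000, f(x_3) = 0.222222, coefficient = 4
x_4 = 4.2500, f(x_4) = 0.190476, coefficient = 1

I ≈ (0.750000/3) × 3.390476 = 0.847619
Exact value: 0.847298
Error: 0.000321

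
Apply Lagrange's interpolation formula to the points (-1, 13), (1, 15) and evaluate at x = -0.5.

Lagrange interpolation formula:
P(x) = Σ yᵢ × Lᵢ(x)
where Lᵢ(x) = Π_{j≠i} (x - xⱼ)/(xᵢ - xⱼ)

L_0(-0.5) = (-0.5 - 1)/(-1 - 1) = 0.750000
L_1(-0.5) = (-0.5 - (-1))/(1 - (-1)) = 0.250000

P(-0.5) = 13×L_0(-0.5) + 15×L_1(-0.5)
P(-0.5) = 13.500000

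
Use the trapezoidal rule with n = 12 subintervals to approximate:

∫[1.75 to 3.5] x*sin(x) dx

f(x) = x*sin(x)
a = 1.75, b = 3.5, n = 12
h = (b - a)/n = 0.145833

Trapezoidal rule: (h/2)[f(x₀) + 2f(x₁) + 2f(x₂) + ... + f(xₙ)]

x_0 = 1.7500, f(x_0) = 1.721975, coefficient = 1
x_1 = 1.8958, f(x_1) = 1.796565, coefficient = 2
x_2 = 2.0417, f(x_2) = 1.819480, coefficient = 2
x_3 = 2.1875, f(x_3) = 1.784539, coefficient = 2
x_4 = 2.3333, f(x_4) = 1.687200, coefficient = 2
x_5 = 2.4792, f(x_5) = 1.524766, coefficient = 2
x_6 = 2.6250, f(x_6) = 1.296541, coefficient = 2
x_7 = 2.7708, f(x_7) = 1.003937, coefficient = 2
x_8 = 2.9167, f(x_8) = 0.650516, coefficient = 2
x_9 = 3.0625, f(x_9) = 0.241969, coefficient = 2
x_10 = 3.2083, f(x_10) = -0.213967, coefficient = 2
x_11 = 3.3542, f(x_11) = -0.707651, coefficient = 2
x_12 = 3.5000, f(x_12) = -1.227741, coefficient = 1

I ≈ (0.145833/2) × 22.262025 = 1.623273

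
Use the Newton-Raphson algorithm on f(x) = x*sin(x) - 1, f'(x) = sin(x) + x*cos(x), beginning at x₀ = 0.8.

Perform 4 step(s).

f(x) = x*sin(x) - 1
f'(x) = sin(x) + x*cos(x)
x₀ = 0.8

Newton-Raphson formula: x_{n+1} = x_n - f(x_n)/f'(x_n)

Iteration 1:
  f(0.800000) = -0.426115
  f'(0.800000) = 1.274721
  x_1 = 0.800000 - (-0.426115)/1.274721 = 1.134281
Iteration 2:
  f(1.134281) = 0.027920
  f'(1.134281) = 1.385786
  x_2 = 1.134281 - 0.027920/1.385786 = 1.114134
Iteration 3:
  f(1.114134) = -0.000033
  f'(1.114134) = 1.388812
  x_3 = 1.114134 - (-0.000033)/1.388812 = 1.114157
Iteration 4:
  f(1.114157) = 0.000000
  f'(1.114157) = 1.388809
  x_4 = 1.114157 - 0.000000/1.388809 = 1.114157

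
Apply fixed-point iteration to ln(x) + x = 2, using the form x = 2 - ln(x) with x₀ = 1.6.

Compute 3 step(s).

Equation: ln(x) + x = 2
Fixed-point form: x = 2 - ln(x)
x₀ = 1.6

x_1 = g(1.600000) = 1.529996
x_2 = g(1.529996) = 1.574735
x_3 = g(1.574735) = 1.545913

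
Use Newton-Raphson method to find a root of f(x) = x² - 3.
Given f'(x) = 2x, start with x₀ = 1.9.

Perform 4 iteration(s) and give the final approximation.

f(x) = x² - 3
f'(x) = 2x
x₀ = 1.9

Newton-Raphson formula: x_{n+1} = x_n - f(x_n)/f'(x_n)

Iteration 1:
  f(1.900000) = 0.610000
  f'(1.900000) = 3.800000
  x_1 = 1.900000 - 0.610000/3.800000 = 1.739474
Iteration 2:
  f(1.739474) = 0.025769
  f'(1.739474) = 3.478947
  x_2 = 1.739474 - 0.025769/3.478947 = 1.732067
Iteration 3:
  f(1.732067) = 0.000055
  f'(1.732067) = 3.464133
  x_3 = 1.732067 - 0.000055/3.464133 = 1.732051
Iteration 4:
  f(1.732051) = 0.000000
  f'(1.732051) = 3.464102
  x_4 = 1.732051 - 0.000000/3.464102 = 1.732051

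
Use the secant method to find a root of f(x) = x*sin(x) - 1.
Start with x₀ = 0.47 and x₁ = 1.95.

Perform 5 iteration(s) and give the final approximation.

f(x) = x*sin(x) - 1
x₀ = 0.47, x₁ = 1.95

Secant formula: x_{n+1} = x_n - f(x_n)(x_n - x_{n-1})/(f(x_n) - f(x_{n-1}))

Iteration 1:
  f(0.470000) = -0.787143
  f(1.950000) = 0.811471
  x_2 = 1.950000 - 0.811471×(1.950000 - 0.470000)/(0.811471 - (-0.787143))
       = 1.198739
Iteration 2:
  f(1.950000) = 0.811471
  f(1.198739) = 0.116722
  x_3 = 1.198739 - 0.116722×(1.198739 - 1.950000)/(0.116722 - 0.811471)
       = 1.072522
Iteration 3:
  f(1.198739) = 0.116722
  f(1.072522) = -0.057888
  x_4 = 1.072522 - (-0.057888)×(1.072522 - 1.198739)/(-0.057888 - 0.116722)
       = 1.114366
Iteration 4:
  f(1.072522) = -0.057888
  f(1.114366) = 0.000290
  x_5 = 1.114366 - 0.000290×(1.114366 - 1.072522)/(0.000290 - (-0.057888))
       = 1.114157
Iteration 5:
  f(1.114366) = 0.000290
  f(1.114157) = 0.000000
  x_6 = 1.114157 - 0.000000×(1.114157 - 1.114366)/(0.000000 - 0.000290)
       = 1.114157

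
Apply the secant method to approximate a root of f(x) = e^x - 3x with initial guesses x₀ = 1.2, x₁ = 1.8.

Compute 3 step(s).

f(x) = e^x - 3x
x₀ = 1.2, x₁ = 1.8

Secant formula: x_{n+1} = x_n - f(x_n)(x_n - x_{n-1})/(f(x_n) - f(x_{n-1}))

Iteration 1:
  f(1.200000) = -0.279883
  f(1.800000) = 0.649647
  x_2 = 1.800000 - 0.649647×(1.800000 - 1.200000)/(0.649647 - (-0.279883))
       = 1.380661
Iteration 2:
  f(1.800000) = 0.649647
  f(1.380661) = -0.164453
  x_3 = 1.380661 - (-0.164453)×(1.380661 - 1.800000)/(-0.164453 - 0.649647)
       = 1.465370
Iteration 3:
  f(1.380661) = -0.164453
  f(1.465370) = -0.066965
  x_4 = 1.465370 - (-0.066965)×(1.465370 - 1.380661)/(-0.066965 - (-0.164453))
       = 1.523557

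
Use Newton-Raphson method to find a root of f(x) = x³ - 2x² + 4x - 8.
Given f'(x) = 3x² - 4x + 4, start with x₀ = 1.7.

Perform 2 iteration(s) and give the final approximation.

f(x) = x³ - 2x² + 4x - 8
f'(x) = 3x² - 4x + 4
x₀ = 1.7

Newton-Raphson formula: x_{n+1} = x_n - f(x_n)/f'(x_n)

Iteration 1:
  f(1.700000) = -2.067000
  f'(1.700000) = 5.870000
  x_1 = 1.700000 - (-2.067000)/5.870000 = 2.052129
Iteration 2:
  f(2.052129) = 0.428047
  f'(2.052129) = 8.425188
  x_2 = 2.052129 - 0.428047/8.425188 = 2.001324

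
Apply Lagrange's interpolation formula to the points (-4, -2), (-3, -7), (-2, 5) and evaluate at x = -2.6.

Lagrange interpolation formula:
P(x) = Σ yᵢ × Lᵢ(x)
where Lᵢ(x) = Π_{j≠i} (x - xⱼ)/(xᵢ - xⱼ)

L_0(-2.6) = (-2.6 - (-3))/(-4 - (-3)) × (-2.6 - (-2))/(-4 - (-2)) = -0.120000
L_1(-2.6) = (-2.6 - (-4))/(-3 - (-4)) × (-2.6 - (-2))/(-3 - (-2)) = 0.840000
L_2(-2.6) = (-2.6 - (-4))/(-2 - (-4)) × (-2.6 - (-3))/(-2 - (-3)) = 0.280000

P(-2.6) = (-2)×L_0(-2.6) + (-7)×L_1(-2.6) + 5×L_2(-2.6)
P(-2.6) = -4.240000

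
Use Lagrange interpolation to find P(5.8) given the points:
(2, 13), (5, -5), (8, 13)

Lagrange interpolation formula:
P(x) = Σ yᵢ × Lᵢ(x)
where Lᵢ(x) = Π_{j≠i} (x - xⱼ)/(xᵢ - xⱼ)

L_0(5.8) = (5.8 - 5)/(2 - 5) × (5.8 - 8)/(2 - 8) = -0.097778
L_1(5.8) = (5.8 - 2)/(5 - 2) × (5.8 - 8)/(5 - 8) = 0.928889
L_2(5.8) = (5.8 - 2)/(8 - 2) × (5.8 - 5)/(8 - 5) = 0.168889

P(5.8) = 13×L_0(5.8) + (-5)×L_1(5.8) + 13×L_2(5.8)
P(5.8) = -3.720000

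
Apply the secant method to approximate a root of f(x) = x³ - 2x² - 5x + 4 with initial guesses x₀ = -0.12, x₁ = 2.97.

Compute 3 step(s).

f(x) = x³ - 2x² - 5x + 4
x₀ = -0.12, x₁ = 2.97

Secant formula: x_{n+1} = x_n - f(x_n)(x_n - x_{n-1})/(f(x_n) - f(x_{n-1}))

Iteration 1:
  f(-0.120000) = 4.569472
  f(2.970000) = -2.293727
  x_2 = 2.970000 - (-2.293727)×(2.970000 - (-0.120000))/(-2.293727 - 4.569472)
       = 1.937301
Iteration 2:
  f(2.970000) = -2.293727
  f(1.937301) = -5.921823
  x_3 = 1.937301 - (-5.921823)×(1.937301 - 2.970000)/(-5.921823 - (-2.293727))
       = 3.622885
Iteration 3:
  f(1.937301) = -5.921823
  f(3.622885) = 7.186416
  x_4 = 3.622885 - 7.186416×(3.622885 - 1.937301)/(7.186416 - (-5.921823))
       = 2.698786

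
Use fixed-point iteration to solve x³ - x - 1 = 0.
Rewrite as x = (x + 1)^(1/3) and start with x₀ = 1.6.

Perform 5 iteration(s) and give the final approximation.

Equation: x³ - x - 1 = 0
Fixed-point form: x = (x + 1)^(1/3)
x₀ = 1.6

x_1 = g(1.600000) = 1.375069
x_2 = g(1.375069) = 1.334214
x_3 = g(1.334214) = 1.326519
x_4 = g(1.326519) = 1.325060
x_5 = g(1.325060) = 1.324783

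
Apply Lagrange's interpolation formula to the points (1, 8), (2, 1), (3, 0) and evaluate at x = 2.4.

Lagrange interpolation formula:
P(x) = Σ yᵢ × Lᵢ(x)
where Lᵢ(x) = Π_{j≠i} (x - xⱼ)/(xᵢ - xⱼ)

L_0(2.4) = (2.4 - 2)/(1 - 2) × (2.4 - 3)/(1 - 3) = -0.120000
L_1(2.4) = (2.4 - 1)/(2 - 1) × (2.4 - 3)/(2 - 3) = 0.840000
L_2(2.4) = (2.4 - 1)/(3 - 1) × (2.4 - 2)/(3 - 2) = 0.280000

P(2.4) = 8×L_0(2.4) + 1×L_1(2.4) + 0×L_2(2.4)
P(2.4) = -0.120000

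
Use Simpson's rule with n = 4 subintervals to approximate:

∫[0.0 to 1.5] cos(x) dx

f(x) = cos(x)
a = 0.0, b = 1.5, n = 4
h = (b - a)/n = 0.375000

Simpson's rule: (h/3)[f(x₀) + 4f(x₁) + 2f(x₂) + ... + f(xₙ)]

x_0 = 0.0000, f(x_0) = 1.000000, coefficient = 1
x_1 = 0.3750, f(x_1) = 0.930508, coefficient = 4
x_2 = 0.7500, f(x_2) = 0.731689, coefficient = 2
x_3 = 1.1250, f(x_3) = 0.431177, coefficient = 4
x_4 = 1.5000, f(x_4) = 0.070737, coefficient = 1

I ≈ (0.375000/3) × 7.980851 = 0.997606
Exact value: 0.997495
Error: 0.000111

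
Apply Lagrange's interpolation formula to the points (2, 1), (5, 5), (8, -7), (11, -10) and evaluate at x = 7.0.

Lagrange interpolation formula:
P(x) = Σ yᵢ × Lᵢ(x)
where Lᵢ(x) = Π_{j≠i} (x - xⱼ)/(xᵢ - xⱼ)

L_0(7.0) = (7.0 - 5)/(2 - 5) × (7.0 - 8)/(2 - 8) × (7.0 - 11)/(2 - 11) = -0.049383
L_1(7.0) = (7.0 - 2)/(5 - 2) × (7.0 - 8)/(5 - 8) × (7.0 - 11)/(5 - 11) = 0.370370
L_2(7.0) = (7.0 - 2)/(8 - 2) × (7.0 - 5)/(8 - 5) × (7.0 - 11)/(8 - 11) = 0.740741
L_3(7.0) = (7.0 - 2)/(11 - 2) × (7.0 - 5)/(11 - 5) × (7.0 - 8)/(11 - 8) = -0.061728

P(7.0) = 1×L_0(7.0) + 5×L_1(7.0) + (-7)×L_2(7.0) + (-10)×L_3(7.0)
P(7.0) = -2.765432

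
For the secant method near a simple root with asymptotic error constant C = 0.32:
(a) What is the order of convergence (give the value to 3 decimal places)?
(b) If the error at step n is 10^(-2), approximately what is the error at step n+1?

(a) Secant method has superlinear convergence with order φ = (1+√5)/2 ≈ 1.618.
    This means |e_{n+1}| ≈ C|e_n|^1.618.

(b) With |e_n| = 10^(-2) and C = 0.32:
    |e_{n+1}| ≈ 0.32 × (10^(-2))^1.618 = 0.32 × 10^(-3.24)

(a) ≈ 1.618 (golden ratio); (b) |e_{n+1}| ≈ 1.858e-04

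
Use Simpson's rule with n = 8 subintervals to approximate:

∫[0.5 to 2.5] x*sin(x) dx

f(x) = x*sin(x)
a = 0.5, b = 2.5, n = 8
h = (b - a)/n = 0.250000

Simpson's rule: (h/3)[f(x₀) + 4f(x₁) + 2f(x₂) + ... + f(xₙ)]

x_0 = 0.5000, f(x_0) = 0.239713, coefficient = 1
x_1 = 0.7500, f(x_1) = 0.511229, coefficient = 4
x_2 = 1.0000, f(x_2) = 0.841471, coefficient = 2
x_3 = 1.2500, f(x_3) = 1.186231, coefficient = 4
x_4 = 1.5000, f(x_4) = 1.496242, coefficient = 2
x_5 = 1.7500, f(x_5) = 1.721975, coefficient = 4
x_6 = 2.0000, f(x_6) = 1.818595, coefficient = 2
x_7 = 2.2500, f(x_7) = 1.750665, coefficient = 4
x_8 = 2.5000, f(x_8) = 1.496180, coefficient = 1

I ≈ (0.250000/3) × 30.728910 = 2.560742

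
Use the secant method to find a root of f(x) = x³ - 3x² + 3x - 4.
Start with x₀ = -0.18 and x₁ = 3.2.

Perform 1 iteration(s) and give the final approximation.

f(x) = x³ - 3x² + 3x - 4
x₀ = -0.18, x₁ = 3.2

Secant formula: x_{n+1} = x_n - f(x_n)(x_n - x_{n-1})/(f(x_n) - f(x_{n-1}))

Iteration 1:
  f(-0.180000) = -4.643032
  f(3.200000) = 7.648000
  x_2 = 3.200000 - 7.648000×(3.200000 - (-0.180000))/(7.648000 - (-4.643032))
       = 1.096821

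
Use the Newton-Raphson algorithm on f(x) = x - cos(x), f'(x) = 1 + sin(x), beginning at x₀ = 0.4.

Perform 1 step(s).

f(x) = x - cos(x)
f'(x) = 1 + sin(x)
x₀ = 0.4

Newton-Raphson formula: x_{n+1} = x_n - f(x_n)/f'(x_n)

Iteration 1:
  f(0.400000) = -0.521061
  f'(0.400000) = 1.389418
  x_1 = 0.400000 - (-0.521061)/1.389418 = 0.775021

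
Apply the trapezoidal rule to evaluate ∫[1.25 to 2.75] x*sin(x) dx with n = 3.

f(x) = x*sin(x)
a = 1.25, b = 2.75, n = 3
h = (b - a)/n = 0.500000

Trapezoidal rule: (h/2)[f(x₀) + 2f(x₁) + 2f(x₂) + ... + f(xₙ)]

x_0 = 1.2500, f(x_0) = 1.186231, coefficient = 1
x_1 = 1.7500, f(x_1) = 1.721975, coefficient = 2
x_2 = 2.2500, f(x_2) = 1.750665, coefficient = 2
x_3 = 2.7500, f(x_3) = 1.049568, coefficient = 1

I ≈ (0.500000/2) × 9.181079 = 2.295270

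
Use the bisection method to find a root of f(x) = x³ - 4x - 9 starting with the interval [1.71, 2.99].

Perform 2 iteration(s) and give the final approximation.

f(x) = x³ - 4x - 9
Initial interval: [1.71, 2.99]

Iteration 1:
  c_1 = (1.710000 + 2.990000)/2 = 2.350000
  f(c_1) = f(2.350000) = -5.422125
  f(a) × f(c) ≥ 0, new interval: [2.350000, 2.990000]
Iteration 2:
  c_2 = (2.350000 + 2.990000)/2 = 2.670000
  f(c_2) = f(2.670000) = -0.645837
  f(a) × f(c) ≥ 0, new interval: [2.670000, 2.990000]

After 2 iteration(s), the approximation is c_2 = 2.670000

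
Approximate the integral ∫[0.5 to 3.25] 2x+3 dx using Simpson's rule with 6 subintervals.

f(x) = 2x+3
a = 0.5, b = 3.25, n = 6
h = (b - a)/n = 0.458333

Simpson's rule: (h/3)[f(x₀) + 4f(x₁) + 2f(x₂) + ... + f(xₙ)]

x_0 = 0.5000, f(x_0) = 4.000000, coefficient = 1
x_1 = 0.9583, f(x_1) = 4.916667, coefficient = 4
x_2 = 1.4167, f(x_2) = 5.833333, coefficient = 2
x_3 = 1.8750, f(x_3) = 6.750000, coefficient = 4
x_4 = 2.3333, f(x_4) = 7.666667, coefficient = 2
x_5 = 2.7917, f(x_5) = 8.583333, coefficient = 4
x_6 = 3.2500, f(x_6) = 9.500000, coefficient = 1

I ≈ (0.458333/3) × 121.500000 = 18.562500
Exact value: 18.562500
Error: 0.000000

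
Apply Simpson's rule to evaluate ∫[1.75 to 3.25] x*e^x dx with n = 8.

f(x) = x*e^x
a = 1.75, b = 3.25, n = 8
h = (b - a)/n = 0.187500

Simpson's rule: (h/3)[f(x₀) + 4f(x₁) + 2f(x₂) + ... + f(xₙ)]

x_0 = 1.7500, f(x_0) = 10.070555, coefficient = 1
x_1 = 1.9375, f(x_1) = 13.448916, coefficient = 4
x_2 = 2.1250, f(x_2) = 17.792407, coefficient = 2
x_3 = 2.3125, f(x_3) = 23.355423, coefficient = 4
x_4 = 2.5000, f(x_4) = 30.456235, coefficient = 2
x_5 = 2.6875, f(x_5) = 39.492524, coefficient = 4
x_6 = 2.8750, f(x_6) = 50.960594, coefficient = 2
x_7 = 3.0625, f(x_7) = 65.479137, coefficient = 4
x_8 = 3.2500, f(x_8) = 83.818605, coefficient = 1

I ≈ (0.187500/3) × 859.411631 = 53.713227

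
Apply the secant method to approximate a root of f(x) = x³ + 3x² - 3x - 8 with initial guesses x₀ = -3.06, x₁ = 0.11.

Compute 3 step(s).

f(x) = x³ + 3x² - 3x - 8
x₀ = -3.06, x₁ = 0.11

Secant formula: x_{n+1} = x_n - f(x_n)(x_n - x_{n-1})/(f(x_n) - f(x_{n-1}))

Iteration 1:
  f(-3.060000) = 0.618184
  f(0.110000) = -8.292369
  x_2 = 0.110000 - (-8.292369)×(0.110000 - (-3.060000))/(-8.292369 - 0.618184)
       = -2.840076
Iteration 2:
  f(0.110000) = -8.292369
  f(-2.840076) = 1.810180
  x_3 = -2.840076 - 1.810180×(-2.840076 - 0.110000)/(1.810180 - (-8.292369))
       = -2.311480
Iteration 3:
  f(-2.840076) = 1.810180
  f(-2.311480) = 2.613161
  x_4 = -2.311480 - 2.613161×(-2.311480 - (-2.840076))/(2.613161 - 1.810180)
       = -4.031702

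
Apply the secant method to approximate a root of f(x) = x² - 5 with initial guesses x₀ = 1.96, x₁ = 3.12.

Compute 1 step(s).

f(x) = x² - 5
x₀ = 1.96, x₁ = 3.12

Secant formula: x_{n+1} = x_n - f(x_n)(x_n - x_{n-1})/(f(x_n) - f(x_{n-1}))

Iteration 1:
  f(1.960000) = -1.158400
  f(3.120000) = 4.734400
  x_2 = 3.120000 - 4.734400×(3.120000 - 1.960000)/(4.734400 - (-1.158400))
       = 2.188031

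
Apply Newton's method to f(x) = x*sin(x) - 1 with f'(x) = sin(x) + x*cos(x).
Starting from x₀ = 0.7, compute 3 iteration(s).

f(x) = x*sin(x) - 1
f'(x) = sin(x) + x*cos(x)
x₀ = 0.7

Newton-Raphson formula: x_{n+1} = x_n - f(x_n)/f'(x_n)

Iteration 1:
  f(0.700000) = -0.549048
  f'(0.700000) = 1.179607
  x_1 = 0.700000 - (-0.549048)/1.179607 = 1.165450
Iteration 2:
  f(1.165450) = 0.071008
  f'(1.165450) = 1.378546
  x_2 = 1.165450 - 0.071008/1.378546 = 1.113940
Iteration 3:
  f(1.113940) = -0.000301
  f'(1.113940) = 1.388835
  x_3 = 1.113940 - (-0.000301)/1.388835 = 1.114157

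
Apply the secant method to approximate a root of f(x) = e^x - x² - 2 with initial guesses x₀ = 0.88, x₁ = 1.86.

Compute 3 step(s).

f(x) = e^x - x² - 2
x₀ = 0.88, x₁ = 1.86

Secant formula: x_{n+1} = x_n - f(x_n)(x_n - x_{n-1})/(f(x_n) - f(x_{n-1}))

Iteration 1:
  f(0.880000) = -0.363500
  f(1.860000) = 0.964137
  x_2 = 1.860000 - 0.964137×(1.860000 - 0.880000)/(0.964137 - (-0.363500))
       = 1.148319
Iteration 2:
  f(1.860000) = 0.964137
  f(1.148319) = -0.165748
  x_3 = 1.148319 - (-0.165748)×(1.148319 - 1.860000)/(-0.165748 - 0.964137)
       = 1.252719
Iteration 3:
  f(1.148319) = -0.165748
  f(1.252719) = -0.069459
  x_4 = 1.252719 - (-0.069459)×(1.252719 - 1.148319)/(-0.069459 - (-0.165748))
       = 1.328028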